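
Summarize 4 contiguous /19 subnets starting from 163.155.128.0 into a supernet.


Original prefix: /19
Number of subnets: 4 = 2^2
New prefix = 19 - 2 = 17
Supernet: 163.155.128.0/17


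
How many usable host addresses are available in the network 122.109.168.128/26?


Host bits = 32 - 26 = 6
Total addresses = 2^6 = 64
Usable = total - 2 (network and broadcast)
Usable hosts: 62


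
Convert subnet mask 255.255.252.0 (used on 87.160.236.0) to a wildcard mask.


Subnet mask: 255.255.252.0
Wildcard = 255.255.255.255 - subnet mask
255 - 255 = 0
255 - 255 = 0
255 - 252 = 3
255 - 0 = 255
Wildcard: 0.0.3.255


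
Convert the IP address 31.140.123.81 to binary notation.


31 = 00011111
140 = 10001100
123 = 01111011
81 = 01010001
Binary: 00011111.10001100.01111011.01010001


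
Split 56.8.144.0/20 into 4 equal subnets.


New prefix = 20 + 2 = 22
Each subnet has 1024 addresses
  56.8.144.0/22
  56.8.148.0/22
  56.8.152.0/22
  56.8.156.0/22
Subnets: 56.8.144.0/22, 56.8.148.0/22, 56.8.152.0/22, 56.8.156.0/22


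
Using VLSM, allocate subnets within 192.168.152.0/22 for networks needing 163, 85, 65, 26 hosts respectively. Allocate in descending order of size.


163 hosts -> /24 (254 usable): 192.168.152.0/24
85 hosts -> /25 (126 usable): 192.168.153.0/25
65 hosts -> /25 (126 usable): 192.168.153.128/25
26 hosts -> /27 (30 usable): 192.168.154.0/27
Allocation: 192.168.152.0/24 (163 hosts, 254 usable); 192.168.153.0/25 (85 hosts, 126 usable); 192.168.153.128/25 (65 hosts, 126 usable); 192.168.154.0/27 (26 hosts, 30 usable)


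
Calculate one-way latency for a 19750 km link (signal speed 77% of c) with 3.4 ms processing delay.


Speed = 0.77 * 3e5 km/s = 231000 km/s
Propagation delay = 19750 / 231000 = 0.0855 s = 85.4978 ms
Processing delay = 3.4 ms
Total one-way latency = 88.8978 ms


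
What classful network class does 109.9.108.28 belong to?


First octet: 109
Binary: 01101101
0xxxxxxx -> Class A (1-126)
Class A, default mask 255.0.0.0 (/8)


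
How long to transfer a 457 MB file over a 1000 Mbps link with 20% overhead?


Effective throughput = 1000 * (1 - 20/100) = 800 Mbps
File size in Mb = 457 * 8 = 3656 Mb
Time = 3656 / 800
Time = 4.57 seconds


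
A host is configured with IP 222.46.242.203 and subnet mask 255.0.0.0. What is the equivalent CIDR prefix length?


Binary: 11111111.00000000.00000000.00000000
Count leading 1s
Prefix: /8


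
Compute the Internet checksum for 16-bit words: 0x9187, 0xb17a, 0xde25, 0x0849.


Sum all words (with carry folding):
+ 0x9187 = 0x9187
+ 0xb17a = 0x4302
+ 0xde25 = 0x2128
+ 0x0849 = 0x2971
One's complement: ~0x2971
Checksum = 0xd68e


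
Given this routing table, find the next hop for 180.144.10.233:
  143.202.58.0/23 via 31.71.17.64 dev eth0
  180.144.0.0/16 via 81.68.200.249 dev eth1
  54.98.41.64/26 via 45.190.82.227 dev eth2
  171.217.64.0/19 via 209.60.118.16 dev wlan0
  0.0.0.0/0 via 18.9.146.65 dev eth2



Longest prefix match for 180.144.10.233:
  /23 143.202.58.0: no
  /16 180.144.0.0: MATCH
  /26 54.98.41.64: no
  /19 171.217.64.0: no
  /0 0.0.0.0: MATCH
Selected: next-hop 81.68.200.249 via eth1 (matched /16)


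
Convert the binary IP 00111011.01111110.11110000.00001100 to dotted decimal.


00111011 = 59
01111110 = 126
11110000 = 240
00001100 = 12
IP: 59.126.240.12


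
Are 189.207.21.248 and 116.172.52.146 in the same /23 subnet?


Mask: 255.255.254.0
189.207.21.248 AND mask = 189.207.20.0
116.172.52.146 AND mask = 116.172.52.0
No, different subnets (189.207.20.0 vs 116.172.52.0)


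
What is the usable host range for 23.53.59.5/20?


Network: 23.53.48.0
Broadcast: 23.53.63.255
First usable = network + 1
Last usable = broadcast - 1
Range: 23.53.48.1 to 23.53.63.254


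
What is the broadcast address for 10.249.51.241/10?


Network: 10.192.0.0/10
Host bits = 22
Set all host bits to 1:
Broadcast: 10.255.255.255


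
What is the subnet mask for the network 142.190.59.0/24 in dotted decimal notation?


/24 means 24 network bits, 8 host bits
Binary: 11111111111111111111111100000000
Mask: 255.255.255.0


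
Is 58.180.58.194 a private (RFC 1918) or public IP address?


RFC 1918 private ranges:
  10.0.0.0/8 (10.0.0.0 - 10.255.255.255)
  172.16.0.0/12 (172.16.0.0 - 172.31.255.255)
  192.168.0.0/16 (192.168.0.0 - 192.168.255.255)
Public (not in any RFC 1918 range)


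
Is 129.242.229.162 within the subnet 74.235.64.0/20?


Subnet network: 74.235.64.0
Test IP AND mask: 129.242.224.0
No, 129.242.229.162 is not in 74.235.64.0/20


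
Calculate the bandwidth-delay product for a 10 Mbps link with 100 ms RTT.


BDP = bandwidth * RTT
= 10 Mbps * 100 ms
= 10 * 1e6 * 100 / 1000 bits
= 1000000 bits
= 125000 bytes
= 122.0703 KB
BDP = 1000000 bits (125000 bytes)


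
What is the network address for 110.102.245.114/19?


IP:   01101110.01100110.11110101.01110010
Mask: 11111111.11111111.11100000.00000000
AND operation:
Net:  01101110.01100110.11100000.00000000
Network: 110.102.224.0/19


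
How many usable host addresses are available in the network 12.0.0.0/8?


Host bits = 32 - 8 = 24
Total addresses = 2^24 = 16777216
Usable = total - 2 (network and broadcast)
Usable hosts: 16777214


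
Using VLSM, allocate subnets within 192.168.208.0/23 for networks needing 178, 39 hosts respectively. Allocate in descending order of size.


178 hosts -> /24 (254 usable): 192.168.208.0/24
39 hosts -> /26 (62 usable): 192.168.209.0/26
Allocation: 192.168.208.0/24 (178 hosts, 254 usable); 192.168.209.0/26 (39 hosts, 62 usable)


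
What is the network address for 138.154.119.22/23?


IP:   10001010.10011010.01110111.00010110
Mask: 11111111.11111111.11111110.00000000
AND operation:
Net:  10001010.10011010.01110110.00000000
Network: 138.154.118.0/23


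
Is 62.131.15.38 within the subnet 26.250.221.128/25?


Subnet network: 26.250.221.128
Test IP AND mask: 62.131.15.0
No, 62.131.15.38 is not in 26.250.221.128/25


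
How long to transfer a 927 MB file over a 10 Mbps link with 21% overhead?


Effective throughput = 10 * (1 - 21/100) = 7.9 Mbps
File size in Mb = 927 * 8 = 7416 Mb
Time = 7416 / 7.9
Time = 938.7342 seconds


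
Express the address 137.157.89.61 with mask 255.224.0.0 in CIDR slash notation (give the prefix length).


Binary: 11111111.11100000.00000000.00000000
Count leading 1s
Prefix: /11


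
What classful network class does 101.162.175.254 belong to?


First octet: 101
Binary: 01100101
0xxxxxxx -> Class A (1-126)
Class A, default mask 255.0.0.0 (/8)


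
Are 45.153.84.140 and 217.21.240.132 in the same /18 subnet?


Mask: 255.255.192.0
45.153.84.140 AND mask = 45.153.64.0
217.21.240.132 AND mask = 217.21.192.0
No, different subnets (45.153.64.0 vs 217.21.192.0)


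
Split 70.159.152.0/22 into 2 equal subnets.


New prefix = 22 + 1 = 23
Each subnet has 512 addresses
  70.159.152.0/23
  70.159.154.0/23
Subnets: 70.159.152.0/23, 70.159.154.0/23


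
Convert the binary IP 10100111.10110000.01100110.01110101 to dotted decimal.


10100111 = 167
10110000 = 176
01100110 = 102
01110101 = 117
IP: 167.176.102.117


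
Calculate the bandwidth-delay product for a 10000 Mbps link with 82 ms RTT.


BDP = bandwidth * RTT
= 10000 Mbps * 82 ms
= 10000 * 1e6 * 82 / 1000 bits
= 820000000 bits
= 102500000 bytes
= 100097.6562 KB
BDP = 820000000 bits (102500000 bytes)


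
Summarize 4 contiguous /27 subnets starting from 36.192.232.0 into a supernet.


Original prefix: /27
Number of subnets: 4 = 2^2
New prefix = 27 - 2 = 25
Supernet: 36.192.232.0/25


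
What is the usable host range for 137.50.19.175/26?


Network: 137.50.19.128
Broadcast: 137.50.19.191
First usable = network + 1
Last usable = broadcast - 1
Range: 137.50.19.129 to 137.50.19.190


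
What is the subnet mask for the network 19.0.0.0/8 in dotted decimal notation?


/8 means 8 network bits, 24 host bits
Binary: 11111111000000000000000000000000
Mask: 255.0.0.0


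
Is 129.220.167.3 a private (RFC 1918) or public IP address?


RFC 1918 private ranges:
  10.0.0.0/8 (10.0.0.0 - 10.255.255.255)
  172.16.0.0/12 (172.16.0.0 - 172.31.255.255)
  192.168.0.0/16 (192.168.0.0 - 192.168.255.255)
Public (not in any RFC 1918 range)


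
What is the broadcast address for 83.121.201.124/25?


Network: 83.121.201.0/25
Host bits = 7
Set all host bits to 1:
Broadcast: 83.121.201.127


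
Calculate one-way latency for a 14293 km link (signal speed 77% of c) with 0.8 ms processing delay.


Speed = 0.77 * 3e5 km/s = 231000 km/s
Propagation delay = 14293 / 231000 = 0.0619 s = 61.8745 ms
Processing delay = 0.8 ms
Total one-way latency = 62.6745 ms


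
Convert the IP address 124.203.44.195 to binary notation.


124 = 01111100
203 = 11001011
44 = 00101100
195 = 11000011
Binary: 01111100.11001011.00101100.11000011


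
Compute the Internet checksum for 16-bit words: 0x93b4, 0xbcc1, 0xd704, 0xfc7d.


Sum all words (with carry folding):
+ 0x93b4 = 0x93b4
+ 0xbcc1 = 0x5076
+ 0xd704 = 0x277b
+ 0xfc7d = 0x23f9
One's complement: ~0x23f9
Checksum = 0xdc06


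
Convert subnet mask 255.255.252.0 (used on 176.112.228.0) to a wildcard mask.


Subnet mask: 255.255.252.0
Wildcard = 255.255.255.255 - subnet mask
255 - 255 = 0
255 - 255 = 0
255 - 252 = 3
255 - 0 = 255
Wildcard: 0.0.3.255


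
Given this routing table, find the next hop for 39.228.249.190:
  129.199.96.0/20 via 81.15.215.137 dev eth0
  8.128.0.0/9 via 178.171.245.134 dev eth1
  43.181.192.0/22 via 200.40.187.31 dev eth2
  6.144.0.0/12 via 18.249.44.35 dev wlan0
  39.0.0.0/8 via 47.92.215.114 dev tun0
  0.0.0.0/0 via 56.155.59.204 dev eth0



Longest prefix match for 39.228.249.190:
  /20 129.199.96.0: no
  /9 8.128.0.0: no
  /22 43.181.192.0: no
  /12 6.144.0.0: no
  /8 39.0.0.0: MATCH
  /0 0.0.0.0: MATCH
Selected: next-hop 47.92.215.114 via tun0 (matched /8)


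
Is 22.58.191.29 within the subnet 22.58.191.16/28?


Subnet network: 22.58.191.16
Test IP AND mask: 22.58.191.16
Yes, 22.58.191.29 is in 22.58.191.16/28


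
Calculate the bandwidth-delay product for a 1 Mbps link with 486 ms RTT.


BDP = bandwidth * RTT
= 1 Mbps * 486 ms
= 1 * 1e6 * 486 / 1000 bits
= 486000 bits
= 60750 bytes
= 59.3262 KB
BDP = 486000 bits (60750 bytes)


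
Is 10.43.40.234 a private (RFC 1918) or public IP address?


RFC 1918 private ranges:
  10.0.0.0/8 (10.0.0.0 - 10.255.255.255)
  172.16.0.0/12 (172.16.0.0 - 172.31.255.255)
  192.168.0.0/16 (192.168.0.0 - 192.168.255.255)
Private (in 10.0.0.0/8)


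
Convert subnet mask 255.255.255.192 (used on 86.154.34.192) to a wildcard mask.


Subnet mask: 255.255.255.192
Wildcard = 255.255.255.255 - subnet mask
255 - 255 = 0
255 - 255 = 0
255 - 255 = 0
255 - 192 = 63
Wildcard: 0.0.0.63


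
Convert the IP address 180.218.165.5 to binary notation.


180 = 10110100
218 = 11011010
165 = 10100101
5 = 00000101
Binary: 10110100.11011010.10100101.00000101


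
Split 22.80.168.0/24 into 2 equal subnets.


New prefix = 24 + 1 = 25
Each subnet has 128 addresses
  22.80.168.0/25
  22.80.168.128/25
Subnets: 22.80.168.0/25, 22.80.168.128/25


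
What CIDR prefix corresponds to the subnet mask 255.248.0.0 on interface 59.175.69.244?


Binary: 11111111.11111000.00000000.00000000
Count leading 1s
Prefix: /13


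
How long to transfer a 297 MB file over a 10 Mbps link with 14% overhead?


Effective throughput = 10 * (1 - 14/100) = 8.6 Mbps
File size in Mb = 297 * 8 = 2376 Mb
Time = 2376 / 8.6
Time = 276.2791 seconds


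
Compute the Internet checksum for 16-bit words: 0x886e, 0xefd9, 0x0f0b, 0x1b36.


Sum all words (with carry folding):
+ 0x886e = 0x886e
+ 0xefd9 = 0x7848
+ 0x0f0b = 0x8753
+ 0x1b36 = 0xa289
One's complement: ~0xa289
Checksum = 0x5d76


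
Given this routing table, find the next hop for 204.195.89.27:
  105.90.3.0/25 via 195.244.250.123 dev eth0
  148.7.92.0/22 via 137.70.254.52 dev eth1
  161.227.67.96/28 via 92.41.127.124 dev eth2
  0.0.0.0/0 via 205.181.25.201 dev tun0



Longest prefix match for 204.195.89.27:
  /25 105.90.3.0: no
  /22 148.7.92.0: no
  /28 161.227.67.96: no
  /0 0.0.0.0: MATCH
Selected: next-hop 205.181.25.201 via tun0 (matched /0)


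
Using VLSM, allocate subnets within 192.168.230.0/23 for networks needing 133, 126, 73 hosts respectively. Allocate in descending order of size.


133 hosts -> /24 (254 usable): 192.168.230.0/24
126 hosts -> /25 (126 usable): 192.168.231.0/25
73 hosts -> /25 (126 usable): 192.168.231.128/25
Allocation: 192.168.230.0/24 (133 hosts, 254 usable); 192.168.231.0/25 (126 hosts, 126 usable); 192.168.231.128/25 (73 hosts, 126 usable)


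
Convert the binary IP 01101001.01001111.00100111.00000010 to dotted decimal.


01101001 = 105
01001111 = 79
00100111 = 39
00000010 = 2
IP: 105.79.39.2


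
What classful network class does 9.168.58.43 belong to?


First octet: 9
Binary: 00001001
0xxxxxxx -> Class A (1-126)
Class A, default mask 255.0.0.0 (/8)


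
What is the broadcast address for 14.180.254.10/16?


Network: 14.180.0.0/16
Host bits = 16
Set all host bits to 1:
Broadcast: 14.180.255.255


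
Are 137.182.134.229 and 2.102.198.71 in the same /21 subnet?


Mask: 255.255.248.0
137.182.134.229 AND mask = 137.182.128.0
2.102.198.71 AND mask = 2.102.192.0
No, different subnets (137.182.128.0 vs 2.102.192.0)


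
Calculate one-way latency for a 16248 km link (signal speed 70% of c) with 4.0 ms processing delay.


Speed = 0.7 * 3e5 km/s = 210000 km/s
Propagation delay = 16248 / 210000 = 0.0774 s = 77.3714 ms
Processing delay = 4.0 ms
Total one-way latency = 81.3714 ms


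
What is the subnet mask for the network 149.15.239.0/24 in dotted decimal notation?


/24 means 24 network bits, 8 host bits
Binary: 11111111111111111111111100000000
Mask: 255.255.255.0


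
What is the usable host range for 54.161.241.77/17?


Network: 54.161.128.0
Broadcast: 54.161.255.255
First usable = network + 1
Last usable = broadcast - 1
Range: 54.161.128.1 to 54.161.255.254


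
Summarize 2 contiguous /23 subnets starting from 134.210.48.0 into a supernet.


Original prefix: /23
Number of subnets: 2 = 2^1
New prefix = 23 - 1 = 22
Supernet: 134.210.48.0/22


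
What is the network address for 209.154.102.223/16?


IP:   11010001.10011010.01100110.11011111
Mask: 11111111.11111111.00000000.00000000
AND operation:
Net:  11010001.10011010.00000000.00000000
Network: 209.154.0.0/16


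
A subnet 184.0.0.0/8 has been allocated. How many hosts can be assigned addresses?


Host bits = 32 - 8 = 24
Total addresses = 2^24 = 16777216
Usable = total - 2 (network and broadcast)
Usable hosts: 16777214


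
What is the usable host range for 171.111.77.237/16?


Network: 171.111.0.0
Broadcast: 171.111.255.255
First usable = network + 1
Last usable = broadcast - 1
Range: 171.111.0.1 to 171.111.255.254


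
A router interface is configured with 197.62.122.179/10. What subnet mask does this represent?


/10 means 10 network bits, 22 host bits
Binary: 11111111110000000000000000000000
Mask: 255.192.0.0


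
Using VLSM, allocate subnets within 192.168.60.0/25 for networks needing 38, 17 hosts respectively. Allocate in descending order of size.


38 hosts -> /26 (62 usable): 192.168.60.0/26
17 hosts -> /27 (30 usable): 192.168.60.64/27
Allocation: 192.168.60.0/26 (38 hosts, 62 usable); 192.168.60.64/27 (17 hosts, 30 usable)


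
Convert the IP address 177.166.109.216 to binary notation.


177 = 10110001
166 = 10100110
109 = 01101101
216 = 11011000
Binary: 10110001.10100110.01101101.11011000


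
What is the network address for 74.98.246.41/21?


IP:   01001010.01100010.11110110.00101001
Mask: 11111111.11111111.11111000.00000000
AND operation:
Net:  01001010.01100010.11110000.00000000
Network: 74.98.240.0/21


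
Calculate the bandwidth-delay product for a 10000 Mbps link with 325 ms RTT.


BDP = bandwidth * RTT
= 10000 Mbps * 325 ms
= 10000 * 1e6 * 325 / 1000 bits
= 3250000000 bits
= 406250000 bytes
= 396728.5156 KB
BDP = 3250000000 bits (406250000 bytes)


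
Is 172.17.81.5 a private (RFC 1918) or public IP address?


RFC 1918 private ranges:
  10.0.0.0/8 (10.0.0.0 - 10.255.255.255)
  172.16.0.0/12 (172.16.0.0 - 172.31.255.255)
  192.168.0.0/16 (192.168.0.0 - 192.168.255.255)
Private (in 172.16.0.0/12)


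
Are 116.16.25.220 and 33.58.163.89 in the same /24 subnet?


Mask: 255.255.255.0
116.16.25.220 AND mask = 116.16.25.0
33.58.163.89 AND mask = 33.58.163.0
No, different subnets (116.16.25.0 vs 33.58.163.0)


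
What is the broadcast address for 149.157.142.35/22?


Network: 149.157.140.0/22
Host bits = 10
Set all host bits to 1:
Broadcast: 149.157.143.255


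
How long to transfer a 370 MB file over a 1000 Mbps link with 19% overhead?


Effective throughput = 1000 * (1 - 19/100) = 810 Mbps
File size in Mb = 370 * 8 = 2960 Mb
Time = 2960 / 810
Time = 3.6543 seconds


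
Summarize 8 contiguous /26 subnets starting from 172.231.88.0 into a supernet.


Original prefix: /26
Number of subnets: 8 = 2^3
New prefix = 26 - 3 = 23
Supernet: 172.231.88.0/23


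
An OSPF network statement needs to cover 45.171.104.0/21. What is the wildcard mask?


Subnet mask: 255.255.248.0
Wildcard = 255.255.255.255 - subnet mask
255 - 255 = 0
255 - 255 = 0
255 - 248 = 7
255 - 0 = 255
Wildcard: 0.0.7.255


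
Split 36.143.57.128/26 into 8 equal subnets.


New prefix = 26 + 3 = 29
Each subnet has 8 addresses
  36.143.57.128/29
  36.143.57.136/29
  36.143.57.144/29
  36.143.57.152/29
  36.143.57.160/29
  36.143.57.168/29
  36.143.57.176/29
  36.143.57.184/29
Subnets: 36.143.57.128/29, 36.143.57.136/29, 36.143.57.144/29, 36.143.57.152/29, 36.143.57.160/29, 36.143.57.168/29, 36.143.57.176/29, 36.143.57.184/29


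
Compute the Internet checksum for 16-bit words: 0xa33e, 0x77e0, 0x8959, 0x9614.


Sum all words (with carry folding):
+ 0xa33e = 0xa33e
+ 0x77e0 = 0x1b1f
+ 0x8959 = 0xa478
+ 0x9614 = 0x3a8d
One's complement: ~0x3a8d
Checksum = 0xc572


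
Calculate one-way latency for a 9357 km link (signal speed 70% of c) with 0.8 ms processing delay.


Speed = 0.7 * 3e5 km/s = 210000 km/s
Propagation delay = 9357 / 210000 = 0.0446 s = 44.5571 ms
Processing delay = 0.8 ms
Total one-way latency = 45.3571 ms


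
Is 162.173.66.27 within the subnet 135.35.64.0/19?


Subnet network: 135.35.64.0
Test IP AND mask: 162.173.64.0
No, 162.173.66.27 is not in 135.35.64.0/19


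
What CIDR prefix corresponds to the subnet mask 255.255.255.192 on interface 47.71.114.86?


Binary: 11111111.11111111.11111111.11000000
Count leading 1s
Prefix: /26


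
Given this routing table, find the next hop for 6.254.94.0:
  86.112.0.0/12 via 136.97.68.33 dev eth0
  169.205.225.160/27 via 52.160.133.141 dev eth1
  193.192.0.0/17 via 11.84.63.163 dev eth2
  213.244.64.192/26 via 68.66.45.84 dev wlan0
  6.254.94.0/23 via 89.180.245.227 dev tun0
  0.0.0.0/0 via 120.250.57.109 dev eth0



Longest prefix match for 6.254.94.0:
  /12 86.112.0.0: no
  /27 169.205.225.160: no
  /17 193.192.0.0: no
  /26 213.244.64.192: no
  /23 6.254.94.0: MATCH
  /0 0.0.0.0: MATCH
Selected: next-hop 89.180.245.227 via tun0 (matched /23)


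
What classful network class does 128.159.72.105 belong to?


First octet: 128
Binary: 10000000
10xxxxxx -> Class B (128-191)
Class B, default mask 255.255.0.0 (/16)


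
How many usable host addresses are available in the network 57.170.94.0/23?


Host bits = 32 - 23 = 9
Total addresses = 2^9 = 512
Usable = total - 2 (network and broadcast)
Usable hosts: 510


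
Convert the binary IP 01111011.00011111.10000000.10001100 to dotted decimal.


01111011 = 123
00011111 = 31
10000000 = 128
10001100 = 140
IP: 123.31.128.140


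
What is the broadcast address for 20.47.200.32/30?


Network: 20.47.200.32/30
Host bits = 2
Set all host bits to 1:
Broadcast: 20.47.200.35


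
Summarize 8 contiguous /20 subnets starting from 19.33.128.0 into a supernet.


Original prefix: /20
Number of subnets: 8 = 2^3
New prefix = 20 - 3 = 17
Supernet: 19.33.128.0/17


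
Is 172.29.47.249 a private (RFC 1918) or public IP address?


RFC 1918 private ranges:
  10.0.0.0/8 (10.0.0.0 - 10.255.255.255)
  172.16.0.0/12 (172.16.0.0 - 172.31.255.255)
  192.168.0.0/16 (192.168.0.0 - 192.168.255.255)
Private (in 172.16.0.0/12)


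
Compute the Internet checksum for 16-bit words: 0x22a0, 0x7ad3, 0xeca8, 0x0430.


Sum all words (with carry folding):
+ 0x22a0 = 0x22a0
+ 0x7ad3 = 0x9d73
+ 0xeca8 = 0x8a1c
+ 0x0430 = 0x8e4c
One's complement: ~0x8e4c
Checksum = 0x71b3


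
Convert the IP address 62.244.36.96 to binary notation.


62 = 00111110
244 = 11110100
36 = 00100100
96 = 01100000
Binary: 00111110.11110100.00100100.01100000


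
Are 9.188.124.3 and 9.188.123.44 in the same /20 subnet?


Mask: 255.255.240.0
9.188.124.3 AND mask = 9.188.112.0
9.188.123.44 AND mask = 9.188.112.0
Yes, same subnet (9.188.112.0)


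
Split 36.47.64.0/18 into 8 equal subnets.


New prefix = 18 + 3 = 21
Each subnet has 2048 addresses
  36.47.64.0/21
  36.47.72.0/21
  36.47.80.0/21
  36.47.88.0/21
  36.47.96.0/21
  36.47.104.0/21
  36.47.112.0/21
  36.47.120.0/21
Subnets: 36.47.64.0/21, 36.47.72.0/21, 36.47.80.0/21, 36.47.88.0/21, 36.47.96.0/21, 36.47.104.0/21, 36.47.112.0/21, 36.47.120.0/21


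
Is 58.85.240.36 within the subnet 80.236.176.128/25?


Subnet network: 80.236.176.128
Test IP AND mask: 58.85.240.0
No, 58.85.240.36 is not in 80.236.176.128/25


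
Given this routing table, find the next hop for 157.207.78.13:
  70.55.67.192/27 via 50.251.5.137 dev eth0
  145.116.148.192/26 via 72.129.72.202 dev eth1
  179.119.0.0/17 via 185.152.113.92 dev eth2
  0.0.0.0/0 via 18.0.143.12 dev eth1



Longest prefix match for 157.207.78.13:
  /27 70.55.67.192: no
  /26 145.116.148.192: no
  /17 179.119.0.0: no
  /0 0.0.0.0: MATCH
Selected: next-hop 18.0.143.12 via eth1 (matched /0)


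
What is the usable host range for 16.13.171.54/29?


Network: 16.13.171.48
Broadcast: 16.13.171.55
First usable = network + 1
Last usable = broadcast - 1
Range: 16.13.171.49 to 16.13.171.54


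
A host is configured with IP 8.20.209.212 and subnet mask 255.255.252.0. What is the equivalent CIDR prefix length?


Binary: 11111111.11111111.11111100.00000000
Count leading 1s
Prefix: /22


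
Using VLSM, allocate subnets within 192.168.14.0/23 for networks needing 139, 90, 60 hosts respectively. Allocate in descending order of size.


139 hosts -> /24 (254 usable): 192.168.14.0/24
90 hosts -> /25 (126 usable): 192.168.15.0/25
60 hosts -> /26 (62 usable): 192.168.15.128/26
Allocation: 192.168.14.0/24 (139 hosts, 254 usable); 192.168.15.0/25 (90 hosts, 126 usable); 192.168.15.128/26 (60 hosts, 62 usable)


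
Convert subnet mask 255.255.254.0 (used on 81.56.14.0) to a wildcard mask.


Subnet mask: 255.255.254.0
Wildcard = 255.255.255.255 - subnet mask
255 - 255 = 0
255 - 255 = 0
255 - 254 = 1
255 - 0 = 255
Wildcard: 0.0.1.255


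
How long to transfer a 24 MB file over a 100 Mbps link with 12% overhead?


Effective throughput = 100 * (1 - 12/100) = 88 Mbps
File size in Mb = 24 * 8 = 192 Mb
Time = 192 / 88
Time = 2.1818 seconds


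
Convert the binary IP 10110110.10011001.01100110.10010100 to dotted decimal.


10110110 = 182
10011001 = 153
01100110 = 102
10010100 = 148
IP: 182.153.102.148


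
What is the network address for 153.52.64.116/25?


IP:   10011001.00110100.01000000.01110100
Mask: 11111111.11111111.11111111.10000000
AND operation:
Net:  10011001.00110100.01000000.00000000
Network: 153.52.64.0/25


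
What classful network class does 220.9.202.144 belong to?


First octet: 220
Binary: 11011100
110xxxxx -> Class C (192-223)
Class C, default mask 255.255.255.0 (/24)


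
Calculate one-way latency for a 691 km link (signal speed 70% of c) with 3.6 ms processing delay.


Speed = 0.7 * 3e5 km/s = 210000 km/s
Propagation delay = 691 / 210000 = 0.0033 s = 3.2905 ms
Processing delay = 3.6 ms
Total one-way latency = 6.8905 ms


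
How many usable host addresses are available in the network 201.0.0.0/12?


Host bits = 32 - 12 = 20
Total addresses = 2^20 = 1048576
Usable = total - 2 (network and broadcast)
Usable hosts: 1048574


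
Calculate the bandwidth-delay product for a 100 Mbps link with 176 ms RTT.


BDP = bandwidth * RTT
= 100 Mbps * 176 ms
= 100 * 1e6 * 176 / 1000 bits
= 17600000 bits
= 2200000 bytes
= 2148.4375 KB
BDP = 17600000 bits (2200000 bytes)


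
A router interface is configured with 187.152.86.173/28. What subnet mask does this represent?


/28 means 28 network bits, 4 host bits
Binary: 11111111111111111111111111110000
Mask: 255.255.255.240


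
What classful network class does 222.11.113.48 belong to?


First octet: 222
Binary: 11011110
110xxxxx -> Class C (192-223)
Class C, default mask 255.255.255.0 (/24)


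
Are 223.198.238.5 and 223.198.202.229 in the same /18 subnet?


Mask: 255.255.192.0
223.198.238.5 AND mask = 223.198.192.0
223.198.202.229 AND mask = 223.198.192.0
Yes, same subnet (223.198.192.0)


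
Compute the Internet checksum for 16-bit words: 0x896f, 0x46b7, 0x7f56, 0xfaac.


Sum all words (with carry folding):
+ 0x896f = 0x896f
+ 0x46b7 = 0xd026
+ 0x7f56 = 0x4f7d
+ 0xfaac = 0x4a2a
One's complement: ~0x4a2a
Checksum = 0xb5d5


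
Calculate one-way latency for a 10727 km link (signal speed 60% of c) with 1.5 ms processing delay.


Speed = 0.6 * 3e5 km/s = 180000 km/s
Propagation delay = 10727 / 180000 = 0.0596 s = 59.5944 ms
Processing delay = 1.5 ms
Total one-way latency = 61.0944 ms


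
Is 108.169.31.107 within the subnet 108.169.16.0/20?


Subnet network: 108.169.16.0
Test IP AND mask: 108.169.16.0
Yes, 108.169.31.107 is in 108.169.16.0/20


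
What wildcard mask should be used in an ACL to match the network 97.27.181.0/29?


Subnet mask: 255.255.255.248
Wildcard = 255.255.255.255 - subnet mask
255 - 255 = 0
255 - 255 = 0
255 - 255 = 0
255 - 248 = 7
Wildcard: 0.0.0.7


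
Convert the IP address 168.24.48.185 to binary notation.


168 = 10101000
24 = 00011000
48 = 00110000
185 = 10111001
Binary: 10101000.00011000.00110000.10111001


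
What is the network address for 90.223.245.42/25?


IP:   01011010.11011111.11110101.00101010
Mask: 11111111.11111111.11111111.10000000
AND operation:
Net:  01011010.11011111.11110101.00000000
Network: 90.223.245.0/25


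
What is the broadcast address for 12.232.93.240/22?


Network: 12.232.92.0/22
Host bits = 10
Set all host bits to 1:
Broadcast: 12.232.95.255


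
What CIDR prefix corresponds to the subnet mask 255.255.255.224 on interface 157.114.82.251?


Binary: 11111111.11111111.11111111.11100000
Count leading 1s
Prefix: /27


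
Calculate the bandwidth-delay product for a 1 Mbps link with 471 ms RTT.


BDP = bandwidth * RTT
= 1 Mbps * 471 ms
= 1 * 1e6 * 471 / 1000 bits
= 471000 bits
= 58875 bytes
= 57.4951 KB
BDP = 471000 bits (58875 bytes)


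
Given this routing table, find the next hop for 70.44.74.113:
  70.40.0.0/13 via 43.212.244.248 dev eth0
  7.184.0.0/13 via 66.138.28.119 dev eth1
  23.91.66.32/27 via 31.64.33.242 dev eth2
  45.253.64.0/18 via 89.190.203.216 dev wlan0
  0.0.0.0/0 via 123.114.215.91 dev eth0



Longest prefix match for 70.44.74.113:
  /13 70.40.0.0: MATCH
  /13 7.184.0.0: no
  /27 23.91.66.32: no
  /18 45.253.64.0: no
  /0 0.0.0.0: MATCH
Selected: next-hop 43.212.244.248 via eth0 (matched /13)


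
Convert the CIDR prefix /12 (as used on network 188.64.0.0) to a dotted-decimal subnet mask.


/12 means 12 network bits, 20 host bits
Binary: 11111111111100000000000000000000
Mask: 255.240.0.0


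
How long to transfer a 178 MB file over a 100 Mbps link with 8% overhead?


Effective throughput = 100 * (1 - 8/100) = 92 Mbps
File size in Mb = 178 * 8 = 1424 Mb
Time = 1424 / 92
Time = 15.4783 seconds


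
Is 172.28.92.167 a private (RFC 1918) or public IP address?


RFC 1918 private ranges:
  10.0.0.0/8 (10.0.0.0 - 10.255.255.255)
  172.16.0.0/12 (172.16.0.0 - 172.31.255.255)
  192.168.0.0/16 (192.168.0.0 - 192.168.255.255)
Private (in 172.16.0.0/12)


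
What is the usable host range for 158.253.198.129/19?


Network: 158.253.192.0
Broadcast: 158.253.223.255
First usable = network + 1
Last usable = broadcast - 1
Range: 158.253.192.1 to 158.253.223.254


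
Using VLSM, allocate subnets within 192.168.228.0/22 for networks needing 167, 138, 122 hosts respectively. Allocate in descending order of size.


167 hosts -> /24 (254 usable): 192.168.228.0/24
138 hosts -> /24 (254 usable): 192.168.229.0/24
122 hosts -> /25 (126 usable): 192.168.230.0/25
Allocation: 192.168.228.0/24 (167 hosts, 254 usable); 192.168.229.0/24 (138 hosts, 254 usable); 192.168.230.0/25 (122 hosts, 126 usable)


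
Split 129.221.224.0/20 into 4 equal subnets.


New prefix = 20 + 2 = 22
Each subnet has 1024 addresses
  129.221.224.0/22
  129.221.228.0/22
  129.221.232.0/22
  129.221.236.0/22
Subnets: 129.221.224.0/22, 129.221.228.0/22, 129.221.232.0/22, 129.221.236.0/22


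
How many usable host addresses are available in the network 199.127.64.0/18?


Host bits = 32 - 18 = 14
Total addresses = 2^14 = 16384
Usable = total - 2 (network and broadcast)
Usable hosts: 16382


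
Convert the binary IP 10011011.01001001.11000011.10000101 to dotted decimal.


10011011 = 155
01001001 = 73
11000011 = 195
10000101 = 133
IP: 155.73.195.133


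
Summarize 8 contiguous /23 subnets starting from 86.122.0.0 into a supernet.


Original prefix: /23
Number of subnets: 8 = 2^3
New prefix = 23 - 3 = 20
Supernet: 86.122.0.0/20


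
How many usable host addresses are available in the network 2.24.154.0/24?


Host bits = 32 - 24 = 8
Total addresses = 2^8 = 256
Usable = total - 2 (network and broadcast)
Usable hosts: 254


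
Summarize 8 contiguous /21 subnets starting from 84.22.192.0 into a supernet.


Original prefix: /21
Number of subnets: 8 = 2^3
New prefix = 21 - 3 = 18
Supernet: 84.22.192.0/18


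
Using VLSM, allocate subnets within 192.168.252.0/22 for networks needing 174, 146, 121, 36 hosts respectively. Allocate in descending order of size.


174 hosts -> /24 (254 usable): 192.168.252.0/24
146 hosts -> /24 (254 usable): 192.168.253.0/24
121 hosts -> /25 (126 usable): 192.168.254.0/25
36 hosts -> /26 (62 usable): 192.168.254.128/26
Allocation: 192.168.252.0/24 (174 hosts, 254 usable); 192.168.253.0/24 (146 hosts, 254 usable); 192.168.254.0/25 (121 hosts, 126 usable); 192.168.254.128/26 (36 hosts, 62 usable)


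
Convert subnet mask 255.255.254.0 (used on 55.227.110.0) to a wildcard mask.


Subnet mask: 255.255.254.0
Wildcard = 255.255.255.255 - subnet mask
255 - 255 = 0
255 - 255 = 0
255 - 254 = 1
255 - 0 = 255
Wildcard: 0.0.1.255


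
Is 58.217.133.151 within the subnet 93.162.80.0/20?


Subnet network: 93.162.80.0
Test IP AND mask: 58.217.128.0
No, 58.217.133.151 is not in 93.162.80.0/20


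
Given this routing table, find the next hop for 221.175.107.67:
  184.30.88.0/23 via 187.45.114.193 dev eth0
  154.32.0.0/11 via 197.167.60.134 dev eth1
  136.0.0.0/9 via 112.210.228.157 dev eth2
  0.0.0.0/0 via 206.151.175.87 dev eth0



Longest prefix match for 221.175.107.67:
  /23 184.30.88.0: no
  /11 154.32.0.0: no
  /9 136.0.0.0: no
  /0 0.0.0.0: MATCH
Selected: next-hop 206.151.175.87 via eth0 (matched /0)


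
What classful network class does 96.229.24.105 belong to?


First octet: 96
Binary: 01100000
0xxxxxxx -> Class A (1-126)
Class A, default mask 255.0.0.0 (/8)


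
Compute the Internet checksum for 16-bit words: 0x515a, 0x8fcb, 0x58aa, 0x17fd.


Sum all words (with carry folding):
+ 0x515a = 0x515a
+ 0x8fcb = 0xe125
+ 0x58aa = 0x39d0
+ 0x17fd = 0x51cd
One's complement: ~0x51cd
Checksum = 0xae32


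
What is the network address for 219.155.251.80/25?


IP:   11011011.10011011.11111011.01010000
Mask: 11111111.11111111.11111111.10000000
AND operation:
Net:  11011011.10011011.11111011.00000000
Network: 219.155.251.0/25


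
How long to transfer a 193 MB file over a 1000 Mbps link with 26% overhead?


Effective throughput = 1000 * (1 - 26/100) = 740 Mbps
File size in Mb = 193 * 8 = 1544 Mb
Time = 1544 / 740
Time = 2.0865 seconds


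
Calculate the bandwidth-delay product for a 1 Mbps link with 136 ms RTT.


BDP = bandwidth * RTT
= 1 Mbps * 136 ms
= 1 * 1e6 * 136 / 1000 bits
= 136000 bits
= 17000 bytes
= 16.6016 KB
BDP = 136000 bits (17000 bytes)


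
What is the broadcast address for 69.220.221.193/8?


Network: 69.0.0.0/8
Host bits = 24
Set all host bits to 1:
Broadcast: 69.255.255.255


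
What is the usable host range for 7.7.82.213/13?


Network: 7.0.0.0
Broadcast: 7.7.255.255
First usable = network + 1
Last usable = broadcast - 1
Range: 7.0.0.1 to 7.7.255.254


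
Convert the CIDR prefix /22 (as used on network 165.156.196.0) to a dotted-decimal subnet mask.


/22 means 22 network bits, 10 host bits
Binary: 11111111111111111111110000000000
Mask: 255.255.252.0


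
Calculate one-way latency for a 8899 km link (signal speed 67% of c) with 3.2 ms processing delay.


Speed = 0.67 * 3e5 km/s = 201000 km/s
Propagation delay = 8899 / 201000 = 0.0443 s = 44.2736 ms
Processing delay = 3.2 ms
Total one-way latency = 47.4736 ms


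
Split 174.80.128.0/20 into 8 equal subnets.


New prefix = 20 + 3 = 23
Each subnet has 512 addresses
  174.80.128.0/23
  174.80.130.0/23
  174.80.132.0/23
  174.80.134.0/23
  174.80.136.0/23
  174.80.138.0/23
  174.80.140.0/23
  174.80.142.0/23
Subnets: 174.80.128.0/23, 174.80.130.0/23, 174.80.132.0/23, 174.80.134.0/23, 174.80.136.0/23, 174.80.138.0/23, 174.80.140.0/23, 174.80.142.0/23


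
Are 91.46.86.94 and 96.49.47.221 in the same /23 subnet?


Mask: 255.255.254.0
91.46.86.94 AND mask = 91.46.86.0
96.49.47.221 AND mask = 96.49.46.0
No, different subnets (91.46.86.0 vs 96.49.46.0)


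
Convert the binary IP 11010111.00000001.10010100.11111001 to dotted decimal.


11010111 = 215
00000001 = 1
10010100 = 148
11111001 = 249
IP: 215.1.148.249


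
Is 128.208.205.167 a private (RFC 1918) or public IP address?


RFC 1918 private ranges:
  10.0.0.0/8 (10.0.0.0 - 10.255.255.255)
  172.16.0.0/12 (172.16.0.0 - 172.31.255.255)
  192.168.0.0/16 (192.168.0.0 - 192.168.255.255)
Public (not in any RFC 1918 range)


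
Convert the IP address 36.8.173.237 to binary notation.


36 = 00100100
8 = 00001000
173 = 10101101
237 = 11101101
Binary: 00100100.00001000.10101101.11101101


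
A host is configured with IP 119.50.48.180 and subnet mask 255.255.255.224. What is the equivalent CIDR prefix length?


Binary: 11111111.11111111.11111111.11100000
Count leading 1s
Prefix: /27


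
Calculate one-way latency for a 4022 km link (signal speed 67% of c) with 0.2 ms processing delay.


Speed = 0.67 * 3e5 km/s = 201000 km/s
Propagation delay = 4022 / 201000 = 0.02 s = 20.01 ms
Processing delay = 0.2 ms
Total one-way latency = 20.21 ms


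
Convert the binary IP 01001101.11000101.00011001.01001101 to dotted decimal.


01001101 = 77
11000101 = 197
00011001 = 25
01001101 = 77
IP: 77.197.25.77


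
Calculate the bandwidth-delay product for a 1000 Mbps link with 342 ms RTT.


BDP = bandwidth * RTT
= 1000 Mbps * 342 ms
= 1000 * 1e6 * 342 / 1000 bits
= 342000000 bits
= 42750000 bytes
= 41748.0469 KB
BDP = 342000000 bits (42750000 bytes)


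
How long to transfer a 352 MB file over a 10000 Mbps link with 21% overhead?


Effective throughput = 10000 * (1 - 21/100) = 7900 Mbps
File size in Mb = 352 * 8 = 2816 Mb
Time = 2816 / 7900
Time = 0.3565 seconds


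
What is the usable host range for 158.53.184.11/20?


Network: 158.53.176.0
Broadcast: 158.53.191.255
First usable = network + 1
Last usable = broadcast - 1
Range: 158.53.176.1 to 158.53.191.254


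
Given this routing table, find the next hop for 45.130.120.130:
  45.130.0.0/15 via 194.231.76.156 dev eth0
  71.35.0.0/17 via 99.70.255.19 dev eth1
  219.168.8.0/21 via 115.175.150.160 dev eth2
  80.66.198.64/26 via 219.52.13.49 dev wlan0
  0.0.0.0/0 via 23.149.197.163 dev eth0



Longest prefix match for 45.130.120.130:
  /15 45.130.0.0: MATCH
  /17 71.35.0.0: no
  /21 219.168.8.0: no
  /26 80.66.198.64: no
  /0 0.0.0.0: MATCH
Selected: next-hop 194.231.76.156 via eth0 (matched /15)


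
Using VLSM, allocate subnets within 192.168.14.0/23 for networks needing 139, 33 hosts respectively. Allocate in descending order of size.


139 hosts -> /24 (254 usable): 192.168.14.0/24
33 hosts -> /26 (62 usable): 192.168.15.0/26
Allocation: 192.168.14.0/24 (139 hosts, 254 usable); 192.168.15.0/26 (33 hosts, 62 usable)


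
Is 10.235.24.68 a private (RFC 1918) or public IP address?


RFC 1918 private ranges:
  10.0.0.0/8 (10.0.0.0 - 10.255.255.255)
  172.16.0.0/12 (172.16.0.0 - 172.31.255.255)
  192.168.0.0/16 (192.168.0.0 - 192.168.255.255)
Private (in 10.0.0.0/8)


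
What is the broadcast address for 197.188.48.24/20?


Network: 197.188.48.0/20
Host bits = 12
Set all host bits to 1:
Broadcast: 197.188.63.255


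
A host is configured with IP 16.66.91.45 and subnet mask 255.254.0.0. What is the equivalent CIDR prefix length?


Binary: 11111111.11111110.00000000.00000000
Count leading 1s
Prefix: /15


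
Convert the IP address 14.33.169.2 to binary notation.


14 = 00001110
33 = 00100001
169 = 10101001
2 = 00000010
Binary: 00001110.00100001.10101001.00000010


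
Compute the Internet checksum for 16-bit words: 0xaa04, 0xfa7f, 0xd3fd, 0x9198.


Sum all words (with carry folding):
+ 0xaa04 = 0xaa04
+ 0xfa7f = 0xa484
+ 0xd3fd = 0x7882
+ 0x9198 = 0x0a1b
One's complement: ~0x0a1b
Checksum = 0xf5e4


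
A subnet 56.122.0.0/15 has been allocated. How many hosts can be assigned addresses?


Host bits = 32 - 15 = 17
Total addresses = 2^17 = 131072
Usable = total - 2 (network and broadcast)
Usable hosts: 131070


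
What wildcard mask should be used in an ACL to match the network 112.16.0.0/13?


Subnet mask: 255.248.0.0
Wildcard = 255.255.255.255 - subnet mask
255 - 255 = 0
255 - 248 = 7
255 - 0 = 255
255 - 0 = 255
Wildcard: 0.7.255.255


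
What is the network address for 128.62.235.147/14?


IP:   10000000.00111110.11101011.10010011
Mask: 11111111.11111100.00000000.00000000
AND operation:
Net:  10000000.00111100.00000000.00000000
Network: 128.60.0.0/14


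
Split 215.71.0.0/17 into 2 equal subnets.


New prefix = 17 + 1 = 18
Each subnet has 16384 addresses
  215.71.0.0/18
  215.71.64.0/18
Subnets: 215.71.0.0/18, 215.71.64.0/18


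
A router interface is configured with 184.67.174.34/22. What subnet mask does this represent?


/22 means 22 network bits, 10 host bits
Binary: 11111111111111111111110000000000
Mask: 255.255.252.0


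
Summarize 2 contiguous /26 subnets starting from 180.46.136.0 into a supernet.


Original prefix: /26
Number of subnets: 2 = 2^1
New prefix = 26 - 1 = 25
Supernet: 180.46.136.0/25


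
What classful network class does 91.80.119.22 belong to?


First octet: 91
Binary: 01011011
0xxxxxxx -> Class A (1-126)
Class A, default mask 255.0.0.0 (/8)


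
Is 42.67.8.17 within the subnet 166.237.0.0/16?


Subnet network: 166.237.0.0
Test IP AND mask: 42.67.0.0
No, 42.67.8.17 is not in 166.237.0.0/16


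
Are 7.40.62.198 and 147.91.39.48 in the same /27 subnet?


Mask: 255.255.255.224
7.40.62.198 AND mask = 7.40.62.192
147.91.39.48 AND mask = 147.91.39.32
No, different subnets (7.40.62.192 vs 147.91.39.32)


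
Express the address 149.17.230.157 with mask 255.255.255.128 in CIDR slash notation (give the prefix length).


Binary: 11111111.11111111.11111111.10000000
Count leading 1s
Prefix: /25


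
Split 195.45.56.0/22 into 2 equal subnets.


New prefix = 22 + 1 = 23
Each subnet has 512 addresses
  195.45.56.0/23
  195.45.58.0/23
Subnets: 195.45.56.0/23, 195.45.58.0/23
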